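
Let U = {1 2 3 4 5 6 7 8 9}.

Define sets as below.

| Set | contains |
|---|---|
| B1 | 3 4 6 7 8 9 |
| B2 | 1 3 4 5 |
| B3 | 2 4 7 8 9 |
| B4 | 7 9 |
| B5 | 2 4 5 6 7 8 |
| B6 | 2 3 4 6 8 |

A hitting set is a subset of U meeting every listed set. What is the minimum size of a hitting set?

2

Take H = {3, 7}. Each listed set contains at least one of these, so H is a hitting set of size 2.
The sets B4, B6 are pairwise disjoint, so any hitting set needs a separate item for each — at least 2. Hence 2 is optimal.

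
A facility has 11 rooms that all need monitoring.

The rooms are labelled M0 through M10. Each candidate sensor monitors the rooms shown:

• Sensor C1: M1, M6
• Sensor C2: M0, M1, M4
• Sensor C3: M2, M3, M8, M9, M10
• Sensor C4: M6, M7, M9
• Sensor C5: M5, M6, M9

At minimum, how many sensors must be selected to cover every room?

4

Take {C2, C3, C4, C5}. Their union is {M0, M1, M2, M3, M4, M5, M6, M7, M8, M9, M10}, which is all 11 rooms.
No 3 of the 5 sensors cover everything (all 10 combinations miss at least one room), so 4 is optimal.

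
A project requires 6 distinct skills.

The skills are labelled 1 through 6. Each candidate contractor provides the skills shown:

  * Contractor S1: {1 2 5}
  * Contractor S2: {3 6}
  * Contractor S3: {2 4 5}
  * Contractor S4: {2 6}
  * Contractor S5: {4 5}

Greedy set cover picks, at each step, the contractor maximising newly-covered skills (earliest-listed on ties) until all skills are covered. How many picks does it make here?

3

Greedy: pick S1 (covers 3 new) → pick S2 (covers 2 new) → pick S3 (covers 1 new). Total picks: 3.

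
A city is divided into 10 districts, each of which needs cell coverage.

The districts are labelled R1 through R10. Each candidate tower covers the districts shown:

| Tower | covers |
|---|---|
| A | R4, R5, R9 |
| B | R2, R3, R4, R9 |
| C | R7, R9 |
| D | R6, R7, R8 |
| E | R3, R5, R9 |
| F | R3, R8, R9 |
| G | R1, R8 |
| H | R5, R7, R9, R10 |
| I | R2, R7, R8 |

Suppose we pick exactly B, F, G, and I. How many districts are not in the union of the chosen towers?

Union of B, F, G, I = {R1, R2, R3, R4, R7, R8, R9}.
Not covered: R5, R6, R10 — 3 districts.

3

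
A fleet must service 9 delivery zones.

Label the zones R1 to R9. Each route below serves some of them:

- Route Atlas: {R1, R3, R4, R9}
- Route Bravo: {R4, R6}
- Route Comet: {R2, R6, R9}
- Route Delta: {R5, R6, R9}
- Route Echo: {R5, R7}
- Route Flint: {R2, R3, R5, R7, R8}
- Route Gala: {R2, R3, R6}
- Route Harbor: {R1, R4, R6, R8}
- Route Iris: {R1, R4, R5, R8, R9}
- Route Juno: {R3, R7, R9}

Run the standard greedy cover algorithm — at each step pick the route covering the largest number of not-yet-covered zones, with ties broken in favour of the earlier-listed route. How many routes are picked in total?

3

Greedy: pick Flint (covers 5 new) → pick Atlas (covers 3 new) → pick Bravo (covers 1 new). Total picks: 3.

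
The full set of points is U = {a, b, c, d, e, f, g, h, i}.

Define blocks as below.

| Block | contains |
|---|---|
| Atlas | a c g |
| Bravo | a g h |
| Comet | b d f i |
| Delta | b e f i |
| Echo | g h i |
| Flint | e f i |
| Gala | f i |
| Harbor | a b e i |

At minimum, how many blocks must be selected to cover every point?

Take {Atlas, Bravo, Comet, Harbor}. Their union is {a, b, c, d, e, f, g, h, i}, which is all 9 points.
No 3 of the 8 blocks cover everything (all 56 combinations miss at least one point), so 4 is optimal.

4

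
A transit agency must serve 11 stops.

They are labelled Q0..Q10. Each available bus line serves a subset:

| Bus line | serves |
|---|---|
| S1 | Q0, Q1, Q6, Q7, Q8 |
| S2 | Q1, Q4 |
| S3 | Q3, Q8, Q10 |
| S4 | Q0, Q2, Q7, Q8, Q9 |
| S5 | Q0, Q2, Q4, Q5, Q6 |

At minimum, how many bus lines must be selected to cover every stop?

4

Take {S1, S3, S4, S5}. Their union is {Q0, Q1, Q2, Q3, Q4, Q5, Q6, Q7, Q8, Q9, Q10}, which is all 11 stops.
No 3 of the 5 bus lines cover everything (all 10 combinations miss at least one stop), so 4 is optimal.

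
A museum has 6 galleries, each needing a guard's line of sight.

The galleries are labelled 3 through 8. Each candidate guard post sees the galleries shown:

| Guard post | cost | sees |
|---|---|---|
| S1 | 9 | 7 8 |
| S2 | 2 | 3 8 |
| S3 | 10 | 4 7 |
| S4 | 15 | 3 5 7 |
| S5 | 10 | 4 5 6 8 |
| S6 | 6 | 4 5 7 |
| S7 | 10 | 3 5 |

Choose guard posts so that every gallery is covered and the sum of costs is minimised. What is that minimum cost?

S2, S5, S6 together cover every gallery (S2 ∪ S5 ∪ S6 = {3, 4, 5, 6, 7, 8}); total cost 2 + 10 + 6 = 18.
No covering selection has total cost below 18.

18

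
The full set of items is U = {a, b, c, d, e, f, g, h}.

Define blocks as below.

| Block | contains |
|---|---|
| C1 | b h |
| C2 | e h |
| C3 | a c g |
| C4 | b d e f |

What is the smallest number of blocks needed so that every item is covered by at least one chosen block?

C2 and C3 and C4 together: C2 ∪ C3 ∪ C4 = {a, b, c, d, e, f, g, h} — every item is covered.
Only C3 contains a, so C3 is forced; the remaining 5 items need at least 2 more blocks (each remaining block adds at most 4) — so at least 3 blocks are needed, and 3 is optimal.

3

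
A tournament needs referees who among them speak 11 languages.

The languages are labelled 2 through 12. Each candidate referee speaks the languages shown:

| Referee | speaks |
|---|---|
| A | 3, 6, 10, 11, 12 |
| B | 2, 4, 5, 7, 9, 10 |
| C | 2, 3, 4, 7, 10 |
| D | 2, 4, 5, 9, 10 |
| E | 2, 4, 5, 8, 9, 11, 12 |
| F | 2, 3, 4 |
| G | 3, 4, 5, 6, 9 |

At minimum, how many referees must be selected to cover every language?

A and B and E together: A ∪ B ∪ E = {2, 3, 4, 5, 6, 7, 8, 9, 10, 11, 12} — every language is covered.
Only E contains 8, so E is forced; the remaining 4 languages need at least 2 more referees (each remaining referee adds at most 3) — so at least 3 referees are needed, and 3 is optimal.

3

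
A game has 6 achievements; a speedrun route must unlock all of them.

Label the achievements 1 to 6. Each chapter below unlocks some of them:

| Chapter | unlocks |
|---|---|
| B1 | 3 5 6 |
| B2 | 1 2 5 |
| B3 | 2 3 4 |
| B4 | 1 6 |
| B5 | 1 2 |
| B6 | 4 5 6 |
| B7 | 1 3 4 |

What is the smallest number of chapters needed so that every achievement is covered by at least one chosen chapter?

Take {B1, B5, B7}. Their union is {1, 2, 3, 4, 5, 6}, which is all 6 achievements.
No 2 of the 7 chapters cover everything (all 21 combinations miss at least one achievement), so 3 is optimal.

3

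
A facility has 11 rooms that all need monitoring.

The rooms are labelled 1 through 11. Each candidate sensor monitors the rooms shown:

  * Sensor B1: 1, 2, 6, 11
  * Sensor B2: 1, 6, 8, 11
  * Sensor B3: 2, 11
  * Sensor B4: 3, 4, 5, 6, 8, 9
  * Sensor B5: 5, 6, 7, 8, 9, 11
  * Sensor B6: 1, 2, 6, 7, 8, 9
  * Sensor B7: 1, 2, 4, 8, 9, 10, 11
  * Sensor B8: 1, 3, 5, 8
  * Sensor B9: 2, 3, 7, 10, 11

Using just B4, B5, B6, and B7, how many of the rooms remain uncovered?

Union of B4, B5, B6, B7 = {1, 2, 3, 4, 5, 6, 7, 8, 9, 10, 11} — that's every room, so 0 are uncovered.

0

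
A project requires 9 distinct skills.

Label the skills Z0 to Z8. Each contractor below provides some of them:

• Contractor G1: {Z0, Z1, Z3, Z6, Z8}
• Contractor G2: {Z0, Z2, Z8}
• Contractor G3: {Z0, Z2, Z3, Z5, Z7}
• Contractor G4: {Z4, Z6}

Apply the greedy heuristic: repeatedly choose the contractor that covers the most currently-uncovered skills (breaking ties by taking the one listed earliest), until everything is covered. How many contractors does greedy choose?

Greedy: pick G1 (covers 5 new) → pick G3 (covers 3 new) → pick G4 (covers 1 new). Total picks: 3.

3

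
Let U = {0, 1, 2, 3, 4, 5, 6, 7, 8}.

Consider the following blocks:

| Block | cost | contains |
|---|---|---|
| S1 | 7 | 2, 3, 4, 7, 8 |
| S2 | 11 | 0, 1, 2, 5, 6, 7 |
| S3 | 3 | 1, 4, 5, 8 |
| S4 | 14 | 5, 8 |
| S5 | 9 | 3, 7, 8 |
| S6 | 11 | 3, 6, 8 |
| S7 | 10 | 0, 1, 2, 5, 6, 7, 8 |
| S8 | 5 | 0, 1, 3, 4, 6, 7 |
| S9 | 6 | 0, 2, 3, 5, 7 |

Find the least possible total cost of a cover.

14

S3, S8, S9 together cover every element (S3 ∪ S8 ∪ S9 = {0, 1, 2, 3, 4, 5, 6, 7, 8}); total cost 3 + 5 + 6 = 14.
No covering selection has total cost below 14.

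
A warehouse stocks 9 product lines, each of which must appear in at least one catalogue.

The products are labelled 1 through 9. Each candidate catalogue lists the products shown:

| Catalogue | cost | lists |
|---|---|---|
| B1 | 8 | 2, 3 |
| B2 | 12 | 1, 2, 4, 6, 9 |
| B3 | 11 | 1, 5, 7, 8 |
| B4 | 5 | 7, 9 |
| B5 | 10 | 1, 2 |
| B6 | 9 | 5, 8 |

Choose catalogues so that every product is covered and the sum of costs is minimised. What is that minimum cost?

B1, B2, B3 together cover every product (B1 ∪ B2 ∪ B3 = {1, 2, 3, 4, 5, 6, 7, 8, 9}); total cost 8 + 12 + 11 = 31.
No covering selection has total cost below 31.

31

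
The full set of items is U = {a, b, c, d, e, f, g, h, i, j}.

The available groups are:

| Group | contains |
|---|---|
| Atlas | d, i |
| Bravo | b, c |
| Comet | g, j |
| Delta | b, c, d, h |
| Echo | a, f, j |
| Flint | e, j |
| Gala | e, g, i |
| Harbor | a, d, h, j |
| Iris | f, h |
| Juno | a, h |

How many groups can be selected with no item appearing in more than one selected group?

Atlas, Bravo, Flint, Iris are pairwise disjoint (Atlas={d,i}; Bravo={b,c}; Flint={e,j}; Iris={f,h}).
Every remaining group overlaps one of these, and no 5 of the listed groups are pairwise disjoint, so 4 is the maximum.

4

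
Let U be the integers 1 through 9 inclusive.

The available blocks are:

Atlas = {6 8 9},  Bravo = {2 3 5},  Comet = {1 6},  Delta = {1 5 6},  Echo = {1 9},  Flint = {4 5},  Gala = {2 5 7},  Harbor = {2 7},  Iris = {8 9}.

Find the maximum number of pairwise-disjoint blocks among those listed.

4

Comet, Flint, Harbor, Iris are pairwise disjoint (Comet={1,6}; Flint={4,5}; Harbor={2,7}; Iris={8,9}).
Every remaining block overlaps one of these, and no 5 of the listed blocks are pairwise disjoint, so 4 is the maximum.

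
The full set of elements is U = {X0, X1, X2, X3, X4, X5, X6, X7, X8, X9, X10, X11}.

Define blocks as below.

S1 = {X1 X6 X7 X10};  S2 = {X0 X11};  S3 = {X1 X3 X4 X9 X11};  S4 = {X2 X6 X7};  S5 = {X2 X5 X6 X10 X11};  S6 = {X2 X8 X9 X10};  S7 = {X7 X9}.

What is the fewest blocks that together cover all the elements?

S2, S3, S4, S5, and S6 cover everything between them: the union {X0, X1, X2, X3, X4, X5, X6, X7, X8, X9, X10, X11} is all of U.
No 4 of the 7 blocks cover everything (all 35 combinations miss at least one element), so 5 is optimal.

5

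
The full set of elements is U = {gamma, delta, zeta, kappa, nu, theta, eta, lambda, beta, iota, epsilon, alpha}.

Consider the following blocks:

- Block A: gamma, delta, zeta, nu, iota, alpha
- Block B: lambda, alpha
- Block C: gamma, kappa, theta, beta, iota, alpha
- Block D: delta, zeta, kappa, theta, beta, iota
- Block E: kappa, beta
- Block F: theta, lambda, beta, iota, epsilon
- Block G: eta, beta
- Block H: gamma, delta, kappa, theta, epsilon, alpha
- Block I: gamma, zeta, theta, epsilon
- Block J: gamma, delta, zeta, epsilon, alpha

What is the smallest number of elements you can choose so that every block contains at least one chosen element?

3

Take T = {gamma, beta, alpha}. Each listed block contains at least one of these, so T is a hitting set of size 3.
The blocks B, G, I are pairwise disjoint, so any hitting set needs a separate element for each — at least 3. Hence 3 is optimal.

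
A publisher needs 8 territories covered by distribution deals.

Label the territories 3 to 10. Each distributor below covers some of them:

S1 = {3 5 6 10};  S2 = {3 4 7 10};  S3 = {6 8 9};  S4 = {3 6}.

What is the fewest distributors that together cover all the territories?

3

S1 and S2 and S3 together: S1 ∪ S2 ∪ S3 = {3, 4, 5, 6, 7, 8, 9, 10} — every territory is covered.
Only S2 contains 4, so S2 is forced; the remaining 4 territories need at least 2 more distributors (each remaining distributor adds at most 3) — so at least 3 distributors are needed, and 3 is optimal.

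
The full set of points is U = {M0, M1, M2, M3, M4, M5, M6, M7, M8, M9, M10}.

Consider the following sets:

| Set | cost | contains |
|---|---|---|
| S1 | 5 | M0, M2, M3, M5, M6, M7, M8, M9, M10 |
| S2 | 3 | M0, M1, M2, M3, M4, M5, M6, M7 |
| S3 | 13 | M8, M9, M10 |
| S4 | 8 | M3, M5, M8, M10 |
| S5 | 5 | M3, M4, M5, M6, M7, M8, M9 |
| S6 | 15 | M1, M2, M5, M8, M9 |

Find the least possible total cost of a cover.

8

S1, S2 together cover every point (S1 ∪ S2 = {M0, M1, M2, M3, M4, M5, M6, M7, M8, M9, M10}); total cost 5 + 3 = 8.
No covering selection has total cost below 8.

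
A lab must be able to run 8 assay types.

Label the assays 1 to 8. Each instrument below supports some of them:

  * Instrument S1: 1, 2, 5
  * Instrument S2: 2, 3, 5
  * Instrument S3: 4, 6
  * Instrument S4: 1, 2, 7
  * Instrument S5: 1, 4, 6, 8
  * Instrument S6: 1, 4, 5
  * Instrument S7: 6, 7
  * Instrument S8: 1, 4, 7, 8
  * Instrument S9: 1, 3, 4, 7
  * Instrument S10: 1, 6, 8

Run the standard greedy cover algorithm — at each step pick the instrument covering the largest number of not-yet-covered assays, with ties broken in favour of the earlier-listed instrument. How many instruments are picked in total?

Greedy: pick S5 (covers 4 new) → pick S2 (covers 3 new) → pick S4 (covers 1 new). Total picks: 3.

3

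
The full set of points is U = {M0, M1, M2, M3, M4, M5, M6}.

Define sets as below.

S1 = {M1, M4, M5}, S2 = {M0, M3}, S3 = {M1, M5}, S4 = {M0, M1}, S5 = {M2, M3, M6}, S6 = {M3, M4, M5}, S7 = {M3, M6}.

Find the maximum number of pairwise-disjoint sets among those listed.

S3, S7 are pairwise disjoint (S3={M1,M5}; S7={M3,M6}).
Every remaining set overlaps one of these, and no 3 of the listed sets are pairwise disjoint, so 2 is the maximum.

2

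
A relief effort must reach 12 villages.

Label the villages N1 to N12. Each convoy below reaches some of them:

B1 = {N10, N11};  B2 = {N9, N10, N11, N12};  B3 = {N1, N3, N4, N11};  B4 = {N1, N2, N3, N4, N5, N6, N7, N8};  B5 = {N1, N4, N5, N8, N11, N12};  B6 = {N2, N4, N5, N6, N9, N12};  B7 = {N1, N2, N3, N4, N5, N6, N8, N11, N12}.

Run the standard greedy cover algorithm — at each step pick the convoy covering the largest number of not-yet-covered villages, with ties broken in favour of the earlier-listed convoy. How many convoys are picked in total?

Greedy: pick B7 (covers 9 new) → pick B2 (covers 2 new) → pick B4 (covers 1 new). Total picks: 3.
(The true minimum cover uses only 2 convoys, so greedy is not optimal here.)

3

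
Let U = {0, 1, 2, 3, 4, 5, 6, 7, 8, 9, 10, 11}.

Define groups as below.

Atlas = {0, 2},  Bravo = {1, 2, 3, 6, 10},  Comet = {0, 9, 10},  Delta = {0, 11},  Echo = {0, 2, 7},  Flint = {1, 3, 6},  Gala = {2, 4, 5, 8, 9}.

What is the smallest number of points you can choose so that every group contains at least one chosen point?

3

Take H = {0, 2, 3}. Each listed group contains at least one of these, so H is a hitting set of size 3.
The groups Delta, Flint, Gala are pairwise disjoint, so any hitting set needs a separate point for each — at least 3. Hence 3 is optimal.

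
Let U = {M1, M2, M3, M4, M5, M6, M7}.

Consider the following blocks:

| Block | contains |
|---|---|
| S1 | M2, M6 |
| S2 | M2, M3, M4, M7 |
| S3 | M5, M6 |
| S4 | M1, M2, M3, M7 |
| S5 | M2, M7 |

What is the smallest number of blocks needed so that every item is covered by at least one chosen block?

3

S2, S3, and S4 cover everything between them: the union {M1, M2, M3, M4, M5, M6, M7} is all of U.
Only S4 contains M1, so S4 is forced; the remaining 3 items need at least 2 more blocks (each remaining block adds at most 2) — so at least 3 blocks are needed, and 3 is optimal.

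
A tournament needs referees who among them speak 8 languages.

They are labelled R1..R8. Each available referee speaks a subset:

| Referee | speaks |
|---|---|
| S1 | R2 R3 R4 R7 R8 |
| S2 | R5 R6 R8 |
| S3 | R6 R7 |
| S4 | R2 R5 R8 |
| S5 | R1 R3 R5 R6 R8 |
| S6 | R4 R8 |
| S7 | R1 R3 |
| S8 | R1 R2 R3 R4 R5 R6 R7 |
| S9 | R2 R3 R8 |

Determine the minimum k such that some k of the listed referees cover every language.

2

S8 and S9 together: S8 ∪ S9 = {R1, R2, R3, R4, R5, R6, R7, R8} — every language is covered.
No single referee has all 8 languages (the largest, S8, has 7), so 2 is optimal.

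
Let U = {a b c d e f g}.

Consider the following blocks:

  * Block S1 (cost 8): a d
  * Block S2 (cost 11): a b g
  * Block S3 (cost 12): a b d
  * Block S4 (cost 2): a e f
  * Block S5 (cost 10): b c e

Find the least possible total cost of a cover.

S1, S2, S4, S5 together cover every element (S1 ∪ S2 ∪ S4 ∪ S5 = {a, b, c, d, e, f, g}); total cost 8 + 11 + 2 + 10 = 31.
No covering selection has total cost below 31.

31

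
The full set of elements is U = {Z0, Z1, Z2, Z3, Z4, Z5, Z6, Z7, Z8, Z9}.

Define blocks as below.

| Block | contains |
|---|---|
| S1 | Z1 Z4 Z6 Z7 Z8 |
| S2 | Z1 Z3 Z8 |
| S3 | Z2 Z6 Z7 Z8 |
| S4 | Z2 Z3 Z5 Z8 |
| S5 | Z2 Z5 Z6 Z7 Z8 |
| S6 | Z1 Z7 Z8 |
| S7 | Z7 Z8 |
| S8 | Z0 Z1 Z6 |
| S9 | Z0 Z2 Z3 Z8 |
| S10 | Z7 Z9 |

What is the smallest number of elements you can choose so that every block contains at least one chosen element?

H = {Z0, Z3, Z7} meets every block (each contains at least one member of H), and |H| = 3.
The blocks S4, S8, S10 are pairwise disjoint, so any hitting set needs a separate element for each — at least 3. Hence 3 is optimal.

3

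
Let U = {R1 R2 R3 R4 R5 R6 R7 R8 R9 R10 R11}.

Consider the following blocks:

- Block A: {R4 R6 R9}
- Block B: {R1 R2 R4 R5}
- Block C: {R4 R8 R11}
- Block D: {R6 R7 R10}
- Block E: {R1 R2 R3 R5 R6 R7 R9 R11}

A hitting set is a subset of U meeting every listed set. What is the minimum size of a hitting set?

Take H = {R4, R6}. Each listed block contains at least one of these, so H is a hitting set of size 2.
The blocks B, D are pairwise disjoint, so any hitting set needs a separate item for each — at least 2. Hence 2 is optimal.

2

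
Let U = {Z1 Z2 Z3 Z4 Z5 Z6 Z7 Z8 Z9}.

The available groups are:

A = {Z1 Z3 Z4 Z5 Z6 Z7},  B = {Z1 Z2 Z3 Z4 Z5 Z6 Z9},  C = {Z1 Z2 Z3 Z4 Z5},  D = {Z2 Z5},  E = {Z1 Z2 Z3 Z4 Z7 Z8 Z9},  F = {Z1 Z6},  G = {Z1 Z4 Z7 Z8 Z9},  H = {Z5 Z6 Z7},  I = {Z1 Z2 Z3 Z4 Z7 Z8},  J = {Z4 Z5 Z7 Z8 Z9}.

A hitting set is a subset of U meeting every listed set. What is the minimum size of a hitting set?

2

Take T = {Z1, Z5}. Each listed group contains at least one of these, so T is a hitting set of size 2.
The groups D, G are pairwise disjoint, so any hitting set needs a separate point for each — at least 2. Hence 2 is optimal.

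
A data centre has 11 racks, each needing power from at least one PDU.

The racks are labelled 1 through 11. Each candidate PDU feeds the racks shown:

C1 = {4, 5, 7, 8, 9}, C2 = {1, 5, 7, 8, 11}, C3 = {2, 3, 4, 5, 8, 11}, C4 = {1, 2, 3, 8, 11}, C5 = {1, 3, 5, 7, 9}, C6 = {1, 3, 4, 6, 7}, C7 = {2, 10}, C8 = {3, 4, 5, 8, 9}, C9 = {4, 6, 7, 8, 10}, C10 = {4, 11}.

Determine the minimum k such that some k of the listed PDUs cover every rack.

Take {C4, C5, C9}. Their union is {1, 2, 3, 4, 5, 6, 7, 8, 9, 10, 11}, which is all 11 racks.
No 2 of the 10 PDUs cover everything (all 45 combinations miss at least one rack), so 3 is optimal.

3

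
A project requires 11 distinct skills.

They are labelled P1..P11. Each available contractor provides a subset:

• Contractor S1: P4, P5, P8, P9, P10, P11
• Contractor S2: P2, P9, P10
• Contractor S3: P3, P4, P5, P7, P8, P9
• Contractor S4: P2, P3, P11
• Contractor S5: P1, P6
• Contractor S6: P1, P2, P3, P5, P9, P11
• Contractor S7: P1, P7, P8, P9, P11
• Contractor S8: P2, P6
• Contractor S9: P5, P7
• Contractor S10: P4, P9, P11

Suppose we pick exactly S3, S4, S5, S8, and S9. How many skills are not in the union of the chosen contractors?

Union of S3, S4, S5, S8, S9 = {P1, P2, P3, P4, P5, P6, P7, P8, P9, P11}.
Not covered: P10 — 1 skill.

1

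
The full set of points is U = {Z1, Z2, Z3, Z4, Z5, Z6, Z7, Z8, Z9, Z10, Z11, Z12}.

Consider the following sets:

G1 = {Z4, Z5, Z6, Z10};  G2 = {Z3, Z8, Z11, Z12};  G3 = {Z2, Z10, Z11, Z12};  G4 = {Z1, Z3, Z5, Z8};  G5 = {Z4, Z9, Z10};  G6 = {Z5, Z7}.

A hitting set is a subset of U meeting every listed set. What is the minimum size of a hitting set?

3

The 3 points {Z4, Z5, Z11} hit every set.
The sets G2, G5, G6 are pairwise disjoint, so any hitting set needs a separate point for each — at least 3. Hence 3 is optimal.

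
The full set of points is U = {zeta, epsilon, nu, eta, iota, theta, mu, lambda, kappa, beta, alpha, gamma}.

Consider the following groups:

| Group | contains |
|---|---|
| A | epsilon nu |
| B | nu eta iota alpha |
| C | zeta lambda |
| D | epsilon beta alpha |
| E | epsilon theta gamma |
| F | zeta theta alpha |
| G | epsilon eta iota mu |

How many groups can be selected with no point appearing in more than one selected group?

3

B, C, E are pairwise disjoint (B={nu,eta,iota,alpha}; C={zeta,lambda}; E={epsilon,theta,gamma}).
Every remaining group overlaps one of these, and no 4 of the listed groups are pairwise disjoint, so 3 is the maximum.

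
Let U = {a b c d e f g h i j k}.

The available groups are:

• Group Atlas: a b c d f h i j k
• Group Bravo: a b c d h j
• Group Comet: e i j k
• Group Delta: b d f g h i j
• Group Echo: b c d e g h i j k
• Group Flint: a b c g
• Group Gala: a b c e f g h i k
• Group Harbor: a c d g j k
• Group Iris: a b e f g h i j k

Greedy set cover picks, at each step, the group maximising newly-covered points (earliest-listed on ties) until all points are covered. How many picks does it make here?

2

Greedy: pick Atlas (covers 9 new) → pick Echo (covers 2 new). Total picks: 2.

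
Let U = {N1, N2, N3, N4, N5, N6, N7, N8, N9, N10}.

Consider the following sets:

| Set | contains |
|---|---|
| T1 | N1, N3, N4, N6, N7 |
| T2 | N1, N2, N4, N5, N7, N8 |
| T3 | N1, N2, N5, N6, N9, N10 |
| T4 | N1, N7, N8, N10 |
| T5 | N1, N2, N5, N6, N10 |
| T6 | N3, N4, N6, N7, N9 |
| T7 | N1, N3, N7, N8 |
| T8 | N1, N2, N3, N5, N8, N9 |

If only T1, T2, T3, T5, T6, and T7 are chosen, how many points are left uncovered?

0

Union of T1, T2, T3, T5, T6, T7 = {N1, N2, N3, N4, N5, N6, N7, N8, N9, N10} — that's every point, so 0 are uncovered.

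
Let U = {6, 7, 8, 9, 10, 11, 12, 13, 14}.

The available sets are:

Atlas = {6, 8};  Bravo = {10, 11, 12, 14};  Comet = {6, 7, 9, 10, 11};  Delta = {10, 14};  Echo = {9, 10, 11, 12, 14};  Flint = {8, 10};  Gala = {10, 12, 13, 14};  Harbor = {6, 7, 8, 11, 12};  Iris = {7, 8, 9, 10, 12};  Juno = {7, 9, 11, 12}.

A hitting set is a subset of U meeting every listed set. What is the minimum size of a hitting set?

3

H = {6, 10, 12} meets every set (each contains at least one member of H), and |H| = 3.
The sets Atlas, Delta, Juno are pairwise disjoint, so any hitting set needs a separate element for each — at least 3. Hence 3 is optimal.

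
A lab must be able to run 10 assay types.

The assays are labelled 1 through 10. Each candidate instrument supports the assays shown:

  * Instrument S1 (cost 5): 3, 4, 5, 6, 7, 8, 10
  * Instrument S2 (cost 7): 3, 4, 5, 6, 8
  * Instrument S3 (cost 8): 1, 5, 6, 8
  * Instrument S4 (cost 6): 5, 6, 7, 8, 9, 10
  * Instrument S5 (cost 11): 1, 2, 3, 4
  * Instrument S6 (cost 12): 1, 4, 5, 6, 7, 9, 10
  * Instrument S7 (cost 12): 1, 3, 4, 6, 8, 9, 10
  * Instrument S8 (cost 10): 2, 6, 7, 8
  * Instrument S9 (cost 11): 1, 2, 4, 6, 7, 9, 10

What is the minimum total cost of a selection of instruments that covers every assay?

16

S1, S9 together cover every assay (S1 ∪ S9 = {1, 2, 3, 4, 5, 6, 7, 8, 9, 10}); total cost 5 + 11 = 16.
No covering selection has total cost below 16.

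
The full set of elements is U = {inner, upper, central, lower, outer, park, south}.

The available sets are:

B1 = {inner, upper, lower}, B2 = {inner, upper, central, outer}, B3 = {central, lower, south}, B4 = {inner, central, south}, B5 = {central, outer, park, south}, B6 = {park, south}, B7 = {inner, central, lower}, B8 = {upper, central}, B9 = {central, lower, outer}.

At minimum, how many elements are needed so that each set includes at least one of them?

3

H = {inner, central, south} meets every set (each contains at least one member of H), and |H| = 3.
No choice of 2 elements meets every set, so 3 is the minimum.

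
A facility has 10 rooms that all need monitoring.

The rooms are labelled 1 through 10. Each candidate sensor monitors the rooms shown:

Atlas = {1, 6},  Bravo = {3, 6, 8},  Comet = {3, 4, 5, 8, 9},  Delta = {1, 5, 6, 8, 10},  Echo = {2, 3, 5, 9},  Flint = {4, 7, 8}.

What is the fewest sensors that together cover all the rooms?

3

Take {Delta, Echo, Flint}. Their union is {1, 2, 3, 4, 5, 6, 7, 8, 9, 10}, which is all 10 rooms.
Only Echo contains 2, so Echo is forced; the remaining 6 rooms need at least 2 more sensors (each remaining sensor adds at most 4) — so at least 3 sensors are needed, and 3 is optimal.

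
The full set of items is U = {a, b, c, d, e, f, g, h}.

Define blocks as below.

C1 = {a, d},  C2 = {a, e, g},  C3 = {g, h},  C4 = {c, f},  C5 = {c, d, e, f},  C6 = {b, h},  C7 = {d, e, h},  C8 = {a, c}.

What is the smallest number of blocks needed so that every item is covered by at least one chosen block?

Take {C2, C5, C6}. Their union is {a, b, c, d, e, f, g, h}, which is all 8 items.
Only C6 contains b, so C6 is forced; the remaining 6 items need at least 2 more blocks (each remaining block adds at most 4) — so at least 3 blocks are needed, and 3 is optimal.

3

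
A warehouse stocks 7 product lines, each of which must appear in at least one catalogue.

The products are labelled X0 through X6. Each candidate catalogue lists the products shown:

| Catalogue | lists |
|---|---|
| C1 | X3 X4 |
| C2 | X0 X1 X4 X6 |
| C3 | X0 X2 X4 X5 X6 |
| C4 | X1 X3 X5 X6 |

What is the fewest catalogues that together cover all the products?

2

Take {C3, C4}. Their union is {X0, X1, X2, X3, X4, X5, X6}, which is all 7 products.
No single catalogue has all 7 products (the largest, C3, has 5), so 2 is optimal.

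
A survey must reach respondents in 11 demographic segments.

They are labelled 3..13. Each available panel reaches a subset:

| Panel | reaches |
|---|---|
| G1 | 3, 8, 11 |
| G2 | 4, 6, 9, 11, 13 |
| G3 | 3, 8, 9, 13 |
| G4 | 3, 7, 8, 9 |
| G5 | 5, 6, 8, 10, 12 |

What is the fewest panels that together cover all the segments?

3

Take {G2, G4, G5}. Their union is {3, 4, 5, 6, 7, 8, 9, 10, 11, 12, 13}, which is all 11 segments.
Each panel has at most 5 segments, and 2·5 = 10 < 11 — so at least 3 panels are needed, and 3 is optimal.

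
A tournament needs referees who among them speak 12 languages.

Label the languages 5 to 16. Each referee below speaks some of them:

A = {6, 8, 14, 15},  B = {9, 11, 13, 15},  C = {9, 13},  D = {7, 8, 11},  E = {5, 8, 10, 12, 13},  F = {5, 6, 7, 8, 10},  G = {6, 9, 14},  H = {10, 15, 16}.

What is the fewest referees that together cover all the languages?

Take {D, E, G, H}. Their union is {5, 6, 7, 8, 9, 10, 11, 12, 13, 14, 15, 16}, which is all 12 languages.
Only E contains 12, so E is forced; the remaining 7 languages need at least 3 more referees (each remaining referee adds at most 3) — so at least 4 referees are needed, and 4 is optimal.

4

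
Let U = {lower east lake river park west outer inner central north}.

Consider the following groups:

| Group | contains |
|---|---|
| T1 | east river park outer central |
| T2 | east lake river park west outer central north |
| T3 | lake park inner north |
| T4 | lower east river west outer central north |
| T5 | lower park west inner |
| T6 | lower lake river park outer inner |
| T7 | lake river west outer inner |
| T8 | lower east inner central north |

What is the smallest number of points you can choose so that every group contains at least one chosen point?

H = {outer, inner} meets every group (each contains at least one member of H), and |H| = 2.
No single point lies in every group, so at least 2 are needed and 2 is optimal.

2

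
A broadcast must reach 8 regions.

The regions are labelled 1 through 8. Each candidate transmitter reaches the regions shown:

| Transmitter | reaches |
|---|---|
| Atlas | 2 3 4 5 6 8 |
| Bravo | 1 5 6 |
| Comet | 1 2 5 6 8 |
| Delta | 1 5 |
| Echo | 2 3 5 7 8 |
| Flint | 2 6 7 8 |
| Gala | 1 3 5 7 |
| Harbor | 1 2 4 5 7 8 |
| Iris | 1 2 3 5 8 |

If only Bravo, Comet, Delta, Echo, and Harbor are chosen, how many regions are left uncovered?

Union of Bravo, Comet, Delta, Echo, Harbor = {1, 2, 3, 4, 5, 6, 7, 8} — that's every region, so 0 are uncovered.

0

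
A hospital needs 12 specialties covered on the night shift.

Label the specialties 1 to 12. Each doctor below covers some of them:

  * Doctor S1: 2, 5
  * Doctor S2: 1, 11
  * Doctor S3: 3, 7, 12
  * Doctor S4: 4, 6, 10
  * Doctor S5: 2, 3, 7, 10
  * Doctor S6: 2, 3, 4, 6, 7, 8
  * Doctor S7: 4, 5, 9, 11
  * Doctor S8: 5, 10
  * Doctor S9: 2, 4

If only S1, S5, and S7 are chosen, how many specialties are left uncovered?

4

Union of S1, S5, S7 = {2, 3, 4, 5, 7, 9, 10, 11}.
Not covered: 1, 6, 8, 12 — 4 specialties.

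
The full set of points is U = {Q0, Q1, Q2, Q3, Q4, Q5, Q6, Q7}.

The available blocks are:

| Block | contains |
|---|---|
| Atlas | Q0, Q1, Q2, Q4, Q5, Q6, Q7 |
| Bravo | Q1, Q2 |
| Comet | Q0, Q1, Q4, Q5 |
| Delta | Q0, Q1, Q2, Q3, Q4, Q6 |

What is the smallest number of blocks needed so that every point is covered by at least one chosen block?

2

Atlas and Delta cover everything between them: the union {Q0, Q1, Q2, Q3, Q4, Q5, Q6, Q7} is all of U.
No single block has all 8 points (the largest, Atlas, has 7), so 2 is optimal.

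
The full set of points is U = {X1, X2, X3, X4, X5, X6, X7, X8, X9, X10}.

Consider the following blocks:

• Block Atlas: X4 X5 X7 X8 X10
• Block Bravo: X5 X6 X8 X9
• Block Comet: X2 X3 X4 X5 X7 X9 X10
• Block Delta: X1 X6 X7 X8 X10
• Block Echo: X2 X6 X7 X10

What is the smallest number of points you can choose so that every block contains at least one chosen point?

2

The 2 points {X6, X7} hit every block.
No single point lies in every block, so at least 2 are needed and 2 is optimal.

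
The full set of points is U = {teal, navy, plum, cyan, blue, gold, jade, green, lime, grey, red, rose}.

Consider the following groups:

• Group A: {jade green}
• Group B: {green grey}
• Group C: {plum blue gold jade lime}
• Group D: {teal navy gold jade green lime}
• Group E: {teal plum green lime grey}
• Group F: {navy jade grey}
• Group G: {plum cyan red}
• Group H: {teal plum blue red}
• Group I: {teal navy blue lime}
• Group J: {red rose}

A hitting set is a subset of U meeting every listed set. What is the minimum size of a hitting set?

The 4 points {green, lime, grey, red} hit every group.
No choice of 3 points meets every group, so 4 is the minimum.

4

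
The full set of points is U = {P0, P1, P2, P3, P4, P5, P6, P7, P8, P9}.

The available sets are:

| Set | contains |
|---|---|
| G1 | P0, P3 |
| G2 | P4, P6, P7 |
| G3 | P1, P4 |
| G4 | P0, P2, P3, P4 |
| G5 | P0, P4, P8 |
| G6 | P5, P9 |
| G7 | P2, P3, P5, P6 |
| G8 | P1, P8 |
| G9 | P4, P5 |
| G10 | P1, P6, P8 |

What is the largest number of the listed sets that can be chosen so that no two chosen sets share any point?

4

G1, G2, G6, G8 are pairwise disjoint (G1={P0,P3}; G2={P4,P6,P7}; G6={P5,P9}; G8={P1,P8}).
Every remaining set overlaps one of these, and no 5 of the listed sets are pairwise disjoint, so 4 is the maximum.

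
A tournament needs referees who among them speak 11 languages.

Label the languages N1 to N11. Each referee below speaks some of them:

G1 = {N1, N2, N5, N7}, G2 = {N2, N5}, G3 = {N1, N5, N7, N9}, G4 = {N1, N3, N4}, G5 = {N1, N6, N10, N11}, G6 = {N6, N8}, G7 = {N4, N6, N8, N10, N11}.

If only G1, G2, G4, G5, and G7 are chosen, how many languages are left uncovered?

Union of G1, G2, G4, G5, G7 = {N1, N2, N3, N4, N5, N6, N7, N8, N10, N11}.
Not covered: N9 — 1 language.

1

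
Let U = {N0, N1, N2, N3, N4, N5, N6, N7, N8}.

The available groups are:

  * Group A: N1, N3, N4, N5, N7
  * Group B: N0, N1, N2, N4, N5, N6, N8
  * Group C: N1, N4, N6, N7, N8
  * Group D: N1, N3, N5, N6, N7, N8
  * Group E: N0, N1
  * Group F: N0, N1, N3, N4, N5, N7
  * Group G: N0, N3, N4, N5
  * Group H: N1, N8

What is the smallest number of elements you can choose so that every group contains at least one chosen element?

Take T = {N1, N4}. Each listed group contains at least one of these, so T is a hitting set of size 2.
The groups G, H are pairwise disjoint, so any hitting set needs a separate element for each — at least 2. Hence 2 is optimal.

2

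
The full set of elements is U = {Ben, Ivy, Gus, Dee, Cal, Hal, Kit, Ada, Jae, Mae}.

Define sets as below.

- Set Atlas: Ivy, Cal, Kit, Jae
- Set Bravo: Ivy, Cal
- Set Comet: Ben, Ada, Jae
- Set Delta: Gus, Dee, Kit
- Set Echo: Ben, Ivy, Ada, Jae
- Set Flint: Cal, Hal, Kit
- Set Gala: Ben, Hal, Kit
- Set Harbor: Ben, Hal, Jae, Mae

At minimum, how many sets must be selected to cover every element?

4

Atlas, Delta, Echo, and Harbor cover everything between them: the union {Ben, Ivy, Gus, Dee, Cal, Hal, Kit, Ada, Jae, Mae} is all of U.
No 3 of the 8 sets cover everything (all 56 combinations miss at least one element), so 4 is optimal.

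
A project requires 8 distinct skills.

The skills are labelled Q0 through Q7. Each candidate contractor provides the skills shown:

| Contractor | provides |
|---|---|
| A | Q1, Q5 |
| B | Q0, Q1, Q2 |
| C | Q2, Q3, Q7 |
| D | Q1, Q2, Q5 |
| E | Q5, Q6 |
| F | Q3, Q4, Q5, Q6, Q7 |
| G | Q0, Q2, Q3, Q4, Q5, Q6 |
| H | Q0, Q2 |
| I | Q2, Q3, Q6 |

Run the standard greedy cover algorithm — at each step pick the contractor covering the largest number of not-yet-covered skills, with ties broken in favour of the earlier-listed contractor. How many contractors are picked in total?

3

Greedy: pick G (covers 6 new) → pick A (covers 1 new) → pick C (covers 1 new). Total picks: 3.
(The true minimum cover uses only 2 contractors, so greedy is not optimal here.)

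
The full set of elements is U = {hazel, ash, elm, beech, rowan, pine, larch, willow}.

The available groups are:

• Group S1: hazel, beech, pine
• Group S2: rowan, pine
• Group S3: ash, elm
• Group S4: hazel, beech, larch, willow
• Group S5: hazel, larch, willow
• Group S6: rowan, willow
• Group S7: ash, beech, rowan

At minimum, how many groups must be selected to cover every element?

3

Take {S2, S3, S4}. Their union is {hazel, ash, elm, beech, rowan, pine, larch, willow}, which is all 8 elements.
Only S3 contains elm, so S3 is forced; the remaining 6 elements need at least 2 more groups (each remaining group adds at most 4) — so at least 3 groups are needed, and 3 is optimal.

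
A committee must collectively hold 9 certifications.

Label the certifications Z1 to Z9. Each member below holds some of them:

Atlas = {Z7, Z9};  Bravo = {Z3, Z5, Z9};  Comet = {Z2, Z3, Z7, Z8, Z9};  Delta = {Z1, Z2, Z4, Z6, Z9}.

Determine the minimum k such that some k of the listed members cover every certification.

Bravo and Comet and Delta together: Bravo ∪ Comet ∪ Delta = {Z1, Z2, Z3, Z4, Z5, Z6, Z7, Z8, Z9} — every certification is covered.
Only Delta contains Z1, so Delta is forced; the remaining 4 certifications need at least 2 more members (each remaining member adds at most 3) — so at least 3 members are needed, and 3 is optimal.

3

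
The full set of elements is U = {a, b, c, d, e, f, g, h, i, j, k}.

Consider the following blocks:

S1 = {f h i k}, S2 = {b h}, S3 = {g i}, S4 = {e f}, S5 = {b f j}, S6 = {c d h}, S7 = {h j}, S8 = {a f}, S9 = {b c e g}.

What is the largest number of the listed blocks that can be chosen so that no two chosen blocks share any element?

S2, S3, S4 are pairwise disjoint (S2={b,h}; S3={g,i}; S4={e,f}).
Every remaining block overlaps one of these, and no 4 of the listed blocks are pairwise disjoint, so 3 is the maximum.

3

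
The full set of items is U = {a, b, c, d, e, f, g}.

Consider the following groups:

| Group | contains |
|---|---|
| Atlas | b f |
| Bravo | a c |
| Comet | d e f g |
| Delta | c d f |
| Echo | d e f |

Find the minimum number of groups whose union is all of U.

Take {Atlas, Bravo, Comet}. Their union is {a, b, c, d, e, f, g}, which is all 7 items.
Only Bravo contains a, so Bravo is forced; the remaining 5 items need at least 2 more groups (each remaining group adds at most 4) — so at least 3 groups are needed, and 3 is optimal.

3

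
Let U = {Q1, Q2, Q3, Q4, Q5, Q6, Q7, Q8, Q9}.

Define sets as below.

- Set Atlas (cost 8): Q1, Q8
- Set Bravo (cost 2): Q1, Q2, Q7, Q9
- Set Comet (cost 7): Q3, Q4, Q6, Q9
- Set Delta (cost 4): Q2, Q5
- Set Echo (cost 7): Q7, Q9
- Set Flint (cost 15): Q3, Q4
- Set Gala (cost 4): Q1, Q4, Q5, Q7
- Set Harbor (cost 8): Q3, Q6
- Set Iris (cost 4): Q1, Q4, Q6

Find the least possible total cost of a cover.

21

Atlas, Bravo, Comet, Delta together cover every element (Atlas ∪ Bravo ∪ Comet ∪ Delta = {Q1, Q2, Q3, Q4, Q5, Q6, Q7, Q8, Q9}); total cost 8 + 2 + 7 + 4 = 21.
No covering selection has total cost below 21.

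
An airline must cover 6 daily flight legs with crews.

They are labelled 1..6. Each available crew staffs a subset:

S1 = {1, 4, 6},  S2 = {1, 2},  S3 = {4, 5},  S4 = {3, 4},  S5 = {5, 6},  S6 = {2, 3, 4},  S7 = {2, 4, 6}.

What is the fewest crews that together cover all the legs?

Take {S1, S5, S6}. Their union is {1, 2, 3, 4, 5, 6}, which is all 6 legs.
No 2 of the 7 crews cover everything (all 21 combinations miss at least one leg), so 3 is optimal.

3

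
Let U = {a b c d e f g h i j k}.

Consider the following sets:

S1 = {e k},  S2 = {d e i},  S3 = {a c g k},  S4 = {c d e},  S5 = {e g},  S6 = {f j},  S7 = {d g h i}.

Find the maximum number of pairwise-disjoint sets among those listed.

S2, S3, S6 are pairwise disjoint (S2={d,e,i}; S3={a,c,g,k}; S6={f,j}).
Every remaining set overlaps one of these, and no 4 of the listed sets are pairwise disjoint, so 3 is the maximum.

3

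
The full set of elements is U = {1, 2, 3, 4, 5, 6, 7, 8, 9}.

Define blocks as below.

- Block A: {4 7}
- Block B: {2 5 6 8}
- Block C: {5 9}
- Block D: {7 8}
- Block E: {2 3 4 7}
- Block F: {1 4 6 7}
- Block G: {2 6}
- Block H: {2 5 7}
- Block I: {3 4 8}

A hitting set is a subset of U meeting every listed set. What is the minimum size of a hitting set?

4

Take T = {2, 4, 8, 9}. Each listed block contains at least one of these, so T is a hitting set of size 4.
No choice of 3 elements meets every block, so 4 is the minimum.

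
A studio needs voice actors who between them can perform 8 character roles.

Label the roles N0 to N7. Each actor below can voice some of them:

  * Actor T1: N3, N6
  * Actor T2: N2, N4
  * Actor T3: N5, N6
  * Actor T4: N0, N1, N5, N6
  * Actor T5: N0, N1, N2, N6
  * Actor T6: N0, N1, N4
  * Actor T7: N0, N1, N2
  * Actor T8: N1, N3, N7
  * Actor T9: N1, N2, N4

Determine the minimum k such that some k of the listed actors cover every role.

3

T2 and T4 and T8 together: T2 ∪ T4 ∪ T8 = {N0, N1, N2, N3, N4, N5, N6, N7} — every role is covered.
Only T8 contains N7, so T8 is forced; the remaining 5 roles need at least 2 more actors (each remaining actor adds at most 3) — so at least 3 actors are needed, and 3 is optimal.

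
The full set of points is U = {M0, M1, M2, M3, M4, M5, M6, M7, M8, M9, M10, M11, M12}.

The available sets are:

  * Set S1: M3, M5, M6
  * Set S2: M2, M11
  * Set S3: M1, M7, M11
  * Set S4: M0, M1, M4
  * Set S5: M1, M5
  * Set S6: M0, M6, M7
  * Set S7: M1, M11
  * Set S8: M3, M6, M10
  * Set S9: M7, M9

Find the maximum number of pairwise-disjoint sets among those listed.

S2, S4, S8, S9 are pairwise disjoint (S2={M2,M11}; S4={M0,M1,M4}; S8={M3,M6,M10}; S9={M7,M9}).
Every remaining set overlaps one of these, and no 5 of the listed sets are pairwise disjoint, so 4 is the maximum.

4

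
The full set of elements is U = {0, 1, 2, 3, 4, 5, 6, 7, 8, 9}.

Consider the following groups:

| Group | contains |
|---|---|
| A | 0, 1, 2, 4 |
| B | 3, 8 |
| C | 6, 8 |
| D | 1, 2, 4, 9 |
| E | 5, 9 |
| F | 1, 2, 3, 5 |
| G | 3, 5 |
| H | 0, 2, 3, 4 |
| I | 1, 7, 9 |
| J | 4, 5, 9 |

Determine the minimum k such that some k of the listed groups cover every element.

4

C, E, H, and I cover everything between them: the union {0, 1, 2, 3, 4, 5, 6, 7, 8, 9} is all of U.
No 3 of the 10 groups cover everything (all 120 combinations miss at least one element), so 4 is optimal.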